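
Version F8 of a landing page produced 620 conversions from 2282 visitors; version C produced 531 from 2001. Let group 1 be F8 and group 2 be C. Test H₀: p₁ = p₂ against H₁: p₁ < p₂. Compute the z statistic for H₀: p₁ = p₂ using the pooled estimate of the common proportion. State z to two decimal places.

z = 0.47

p̂₁ = 620/2282 ≈ 0.27169, p̂₂ = 531/2001 ≈ 0.26537.
Pooled p̂ = (620+531)/(2282+2001) = 1151/4283 = 0.26874.
SE = √(p̂(1−p̂)(1/n₁+1/n₂)) = √(0.26874·0.73126·0.000937962) = √(0.000184326) = 0.01358.
z = (0.27169 − 0.26537)/0.01358 = 0.00632/0.01358 = 0.47.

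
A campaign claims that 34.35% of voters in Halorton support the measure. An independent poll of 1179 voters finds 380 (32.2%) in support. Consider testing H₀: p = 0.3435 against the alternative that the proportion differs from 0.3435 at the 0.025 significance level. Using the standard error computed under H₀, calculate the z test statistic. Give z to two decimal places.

p̂ = 380/1179 ≈ 0.32231.
SE = √(p₀(1−p₀)/n) = √(0.22551/1179) = 0.01383.
z = (0.32231 − 0.3435)/0.01383 = -0.02119/0.01383 = -1.53.
p-value = 2·P(Z > 1.532) ≈ 0.1254; since p > α = 0.025, fail to reject H₀.

z = -1.53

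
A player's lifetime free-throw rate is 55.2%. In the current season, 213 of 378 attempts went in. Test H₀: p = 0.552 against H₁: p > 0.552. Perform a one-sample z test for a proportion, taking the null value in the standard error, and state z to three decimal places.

p̂ = 213/378 ≈ 0.56349.
Under H₀, SE = √(0.552·0.448/378) = √(0.000654222) = 0.02558.
z = (0.56349 − 0.552)/0.02558 = 0.01149/0.02558 = 0.449.

z = 0.449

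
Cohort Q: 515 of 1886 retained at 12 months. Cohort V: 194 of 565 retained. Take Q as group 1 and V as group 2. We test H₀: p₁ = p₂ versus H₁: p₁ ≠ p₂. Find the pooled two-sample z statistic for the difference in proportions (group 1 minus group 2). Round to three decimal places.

z = -3.233

p̂₁ = 515/1886 ≈ 0.273065, p̂₂ = 194/565 ≈ 0.343363.
Pooled p̂ = (515+194)/(1886+565) = 709/2451 = 0.289270.
SE = √(p̂(1−p̂)(1/n₁+1/n₂)) = √(0.289270·0.710730·0.00230013) = √(0.000472891) = 0.021746.
z = (0.273065 − 0.343363)/0.021746 = -0.070298/0.021746 = -3.233.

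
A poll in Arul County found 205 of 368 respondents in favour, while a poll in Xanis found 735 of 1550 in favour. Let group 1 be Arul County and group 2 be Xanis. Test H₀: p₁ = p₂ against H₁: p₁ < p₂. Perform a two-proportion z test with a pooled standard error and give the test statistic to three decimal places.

p̂₁ = 205/368 = 0.55707, p̂₂ = 735/1550 = 0.47419.
Pooled p̂ = (205+735)/(368+1550) = 940/1918 = 0.49009.
SE = √(p̂(1−p̂)(1/n₁+1/n₂)) = √(0.49009·0.50991·0.00336255) = √(0.000840308) = 0.02899.
z = (0.55707 − 0.47419)/0.02899 = 0.08288/0.02899 = 2.859.

z = 2.859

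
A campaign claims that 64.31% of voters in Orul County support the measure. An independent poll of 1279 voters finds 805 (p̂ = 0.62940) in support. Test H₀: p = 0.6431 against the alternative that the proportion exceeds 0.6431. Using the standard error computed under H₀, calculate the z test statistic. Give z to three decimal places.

z = -1.023

p̂ = 805/1279 ≈ 0.629398.
SE = √(p₀(1−p₀)/n) = √(0.22952/1279) = 0.013396.
z = (0.629398 − 0.6431)/0.013396 = -0.013702/0.013396 = -1.023.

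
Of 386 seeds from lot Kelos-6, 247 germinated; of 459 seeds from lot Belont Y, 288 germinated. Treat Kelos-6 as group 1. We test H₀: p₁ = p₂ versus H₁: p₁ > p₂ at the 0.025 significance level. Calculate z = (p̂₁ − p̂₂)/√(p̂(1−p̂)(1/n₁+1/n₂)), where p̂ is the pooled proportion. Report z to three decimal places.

z = 0.374

p̂₁ = 247/386 ≈ 0.63990, p̂₂ = 288/459 ≈ 0.62745.
Pooled p̂ = (247+288)/(386+459) = 535/845 = 0.63314.
SE = √(p̂(1−p̂)(1/n₁+1/n₂)) = √(0.63314·0.36686·0.00476932) = √(0.00110779) = 0.03328.
z = (0.63990 − 0.62745)/0.03328 = 0.01245/0.03328 = 0.374.
p-value = P(Z > 0.374) ≈ 0.3542, so at α = 0.025 we fail to reject H₀.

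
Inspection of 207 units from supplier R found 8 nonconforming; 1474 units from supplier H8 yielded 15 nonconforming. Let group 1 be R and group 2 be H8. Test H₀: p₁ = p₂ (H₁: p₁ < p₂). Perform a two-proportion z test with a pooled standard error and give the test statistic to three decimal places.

z = 3.302

p̂₁ = 8/207 ≈ 0.038647, p̂₂ = 15/1474 ≈ 0.010176.
Pooled p̂ = (8+15)/(207+1474) = 23/1681 = 0.013682.
SE = √(p̂(1−p̂)(1/n₁+1/n₂)) = √(0.013682·0.986318·0.00550934) = √(7.43493e-05) = 0.008623.
z = (0.038647 − 0.010176)/0.008623 = 0.028471/0.008623 = 3.302.
p-value = P(Z < 3.302) ≈ 0.9995.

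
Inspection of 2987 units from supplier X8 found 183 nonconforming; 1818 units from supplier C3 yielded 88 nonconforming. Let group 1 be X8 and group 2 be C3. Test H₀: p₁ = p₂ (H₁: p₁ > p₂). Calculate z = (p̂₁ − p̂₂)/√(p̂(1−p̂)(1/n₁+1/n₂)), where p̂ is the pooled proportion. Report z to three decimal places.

z = 1.874

p̂₁ = 183/2987 = 0.061265, p̂₂ = 88/1818 = 0.048405.
Pooled p̂ = (183+88)/(2987+1818) = 271/4805 = 0.056400.
SE = √(p̂(1−p̂)(1/n₁+1/n₂)) = √(0.056400·0.943600·0.000884839) = √(4.709e-05) = 0.006862.
z = (0.061265 − 0.048405)/0.006862 = 0.012860/0.006862 = 1.874.
p-value = P(Z > 1.874) ≈ 0.0305.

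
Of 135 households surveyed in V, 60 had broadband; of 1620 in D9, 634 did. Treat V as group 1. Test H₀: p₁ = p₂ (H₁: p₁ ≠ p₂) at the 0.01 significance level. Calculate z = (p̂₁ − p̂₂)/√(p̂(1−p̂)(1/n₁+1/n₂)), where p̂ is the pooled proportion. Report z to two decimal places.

z = 1.21

p̂₁ = 60/135 ≈ 0.4444, p̂₂ = 634/1620 ≈ 0.3914.
Pooled p̂ = (60+634)/(135+1620) = 694/1755 = 0.3954.
SE = √(p̂(1−p̂)(1/n₁+1/n₂)) = √(0.3954·0.6046·0.00802469) = √(0.00191844) = 0.0438.
z = (0.4444 − 0.3914)/0.0438 = 0.0530/0.0438 = 1.21.
p-value = 2·P(Z > 1.212) ≈ 0.2255. With α = 0.01, fail to reject H₀.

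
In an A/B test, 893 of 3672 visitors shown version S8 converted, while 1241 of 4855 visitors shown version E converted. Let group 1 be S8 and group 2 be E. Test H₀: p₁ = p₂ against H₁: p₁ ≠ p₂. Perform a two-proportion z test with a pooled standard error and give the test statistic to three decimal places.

p̂₁ = 893/3672 ≈ 0.243192, p̂₂ = 1241/4855 ≈ 0.255613.
Pooled p̂ = (893+1241)/(3672+4855) = 2134/8527 = 0.250264.
SE = √(0.187632 × 0.000478304) = 0.009473.
z = (0.243192 − 0.255613)/0.009473 = -0.012421/0.009473 = -1.311.
p-value = 2·P(Z > 1.311) ≈ 0.1898.

z = -1.311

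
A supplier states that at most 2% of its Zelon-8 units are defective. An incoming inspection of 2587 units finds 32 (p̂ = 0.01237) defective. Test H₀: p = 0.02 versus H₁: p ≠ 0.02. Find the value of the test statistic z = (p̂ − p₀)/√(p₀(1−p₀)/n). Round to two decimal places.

z = -2.77

p̂ = 32/2587 ≈ 0.01237.
Standard error under H₀: √(0.02×0.98/2587) = 0.00275.
z = (0.01237 − 0.02)/0.00275 = -0.00763/0.00275 = -2.77.
Two-sided p-value ≈ 2·Φ(−2.772) = 0.0056.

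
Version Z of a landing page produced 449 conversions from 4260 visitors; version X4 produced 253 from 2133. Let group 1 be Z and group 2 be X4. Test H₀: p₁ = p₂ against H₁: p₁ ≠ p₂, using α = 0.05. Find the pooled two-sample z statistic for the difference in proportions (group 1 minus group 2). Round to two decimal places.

z = -1.59

p̂₁ = 449/4260 ≈ 0.1054, p̂₂ = 253/2133 ≈ 0.1186.
Pooled p̂ = (449+253)/(4260+2133) = 702/6393 = 0.1098.
SE = √(p̂(1−p̂)(1/n₁+1/n₂)) = √(0.1098·0.8902·0.000703565) = √(6.87734e-05) = 0.0083.
z = (0.1054 − 0.1186)/0.0083 = -0.0132/0.0083 = -1.59.
Two-sided p-value ≈ 2·Φ(−1.593) = 0.1111; since p > α = 0.05, fail to reject H₀.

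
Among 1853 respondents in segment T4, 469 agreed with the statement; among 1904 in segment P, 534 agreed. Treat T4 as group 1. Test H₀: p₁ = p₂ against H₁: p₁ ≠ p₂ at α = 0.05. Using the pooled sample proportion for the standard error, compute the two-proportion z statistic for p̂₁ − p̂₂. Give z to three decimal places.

z = -1.895

p̂₁ = 469/1853 = 0.25310, p̂₂ = 534/1904 = 0.28046.
Pooled p̂ = (469+534)/(1853+1904) = 1003/3757 = 0.26697.
SE = √(p̂(1−p̂)(1/n₁+1/n₂)) = √(0.26697·0.73303·0.00106488) = √(0.000208392) = 0.01444.
z = (0.25310 − 0.28046)/0.01444 = -0.02736/0.01444 = -1.895.
Two-sided p-value ≈ 2·Φ(−1.895) = 0.0581. With α = 0.05, fail to reject H₀.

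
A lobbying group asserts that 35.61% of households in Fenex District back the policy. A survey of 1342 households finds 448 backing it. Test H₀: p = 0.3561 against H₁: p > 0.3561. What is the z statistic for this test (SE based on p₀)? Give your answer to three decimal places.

z = -1.704

p̂ = 448/1342 = 0.33383.
Standard error under H₀: √(0.3561×0.6439/1342) = 0.01307.
z = (0.33383 − 0.3561)/0.01307 = -0.02227/0.01307 = -1.704.
p-value = P(Z > -1.704) ≈ 0.9558.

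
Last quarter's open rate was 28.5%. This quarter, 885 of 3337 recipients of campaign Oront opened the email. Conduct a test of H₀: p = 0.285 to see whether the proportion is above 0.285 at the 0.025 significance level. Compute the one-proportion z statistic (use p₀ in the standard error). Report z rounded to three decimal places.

z = -2.533

p̂ = 885/3337 ≈ 0.265208.
SE = √(p₀(1−p₀)/n) = √(0.20378/3337) = 0.007814.
z = (0.265208 − 0.285)/0.007814 = -0.019792/0.007814 = -2.533.
p-value = P(Z > -2.533) ≈ 0.9943; since p > α = 0.025, fail to reject H₀.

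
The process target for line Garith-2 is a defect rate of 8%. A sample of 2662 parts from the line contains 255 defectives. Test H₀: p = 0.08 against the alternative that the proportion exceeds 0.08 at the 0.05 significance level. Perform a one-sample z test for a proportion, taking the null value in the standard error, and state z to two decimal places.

p̂ = 255/2662 = 0.09579.
SE = √(p₀(1−p₀)/n) = √(0.0736/2662) = 0.00526.
z = (0.09579 − 0.08)/0.00526 = 0.01579/0.00526 = 3.00.
p-value = P(Z > 3.003) ≈ 0.0013; since p < α = 0.05, reject H₀.

z = 3.00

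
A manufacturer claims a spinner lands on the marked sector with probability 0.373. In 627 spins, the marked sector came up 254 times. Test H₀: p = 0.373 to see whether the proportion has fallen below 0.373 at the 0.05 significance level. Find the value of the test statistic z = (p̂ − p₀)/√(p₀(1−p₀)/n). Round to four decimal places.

p̂ = 254/627 ≈ 0.405104.
Under H₀, SE = √(0.373·0.627/627) = √(0.000373) = 0.019313.
z = (0.405104 − 0.373)/0.019313 = 0.032104/0.019313 = 1.6623.
p-value = P(Z < 1.662) ≈ 0.9518; since p > α = 0.05, fail to reject H₀.

z = 1.6623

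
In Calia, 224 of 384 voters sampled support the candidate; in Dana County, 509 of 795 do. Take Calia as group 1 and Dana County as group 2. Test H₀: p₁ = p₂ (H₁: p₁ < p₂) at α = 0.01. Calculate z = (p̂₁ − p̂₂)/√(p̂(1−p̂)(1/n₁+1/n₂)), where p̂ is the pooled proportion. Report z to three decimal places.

z = -1.889

p̂₁ = 224/384 ≈ 0.58333, p̂₂ = 509/795 ≈ 0.64025.
Pooled p̂ = (224+509)/(384+795) = 733/1179 = 0.62171.
SE = √(0.235186 × 0.00386203) = 0.03014.
z = (0.58333 − 0.64025)/0.03014 = -0.05692/0.03014 = -1.889.
p-value = P(Z < -1.889) ≈ 0.0295, so at α = 0.01 we fail to reject H₀.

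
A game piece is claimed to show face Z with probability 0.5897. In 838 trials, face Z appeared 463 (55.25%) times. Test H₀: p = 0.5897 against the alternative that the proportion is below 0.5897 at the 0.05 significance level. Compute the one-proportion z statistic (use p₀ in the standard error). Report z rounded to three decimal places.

z = -2.189

p̂ = 463/838 = 0.55251.
Standard error under H₀: √(0.5897×0.4103/838) = 0.01699.
z = (0.55251 − 0.5897)/0.01699 = -0.03719/0.01699 = -2.189.
p-value = P(Z < -2.189) ≈ 0.0143; since p < α = 0.05, reject H₀.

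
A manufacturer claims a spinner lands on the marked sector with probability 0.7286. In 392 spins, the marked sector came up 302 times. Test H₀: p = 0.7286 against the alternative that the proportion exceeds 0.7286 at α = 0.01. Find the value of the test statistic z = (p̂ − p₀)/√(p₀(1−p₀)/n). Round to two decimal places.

z = 1.86

p̂ = 302/392 = 0.7704.
SE = √(p₀(1−p₀)/n) = √(0.19774/392) = 0.0225.
z = (0.7704 − 0.7286)/0.0225 = 0.0418/0.0225 = 1.86.
p-value = P(Z > 1.861) ≈ 0.0313, so at α = 0.01 we fail to reject H₀.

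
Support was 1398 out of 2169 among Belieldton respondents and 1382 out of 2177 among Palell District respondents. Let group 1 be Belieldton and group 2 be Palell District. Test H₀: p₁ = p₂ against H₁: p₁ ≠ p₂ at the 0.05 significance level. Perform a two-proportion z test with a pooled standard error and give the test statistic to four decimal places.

z = 0.6672

p̂₁ = 1398/2169 = 0.644537, p̂₂ = 1382/2177 = 0.634819.
Pooled p̂ = (1398+1382)/(2169+2177) = 2780/4346 = 0.639669.
SE = √(0.230493 × 0.00092039) = 0.014565.
z = (0.644537 − 0.634819)/0.014565 = 0.009718/0.014565 = 0.6672.
Two-sided p-value ≈ 2·Φ(−0.667) = 0.5046; since p > α = 0.05, fail to reject H₀.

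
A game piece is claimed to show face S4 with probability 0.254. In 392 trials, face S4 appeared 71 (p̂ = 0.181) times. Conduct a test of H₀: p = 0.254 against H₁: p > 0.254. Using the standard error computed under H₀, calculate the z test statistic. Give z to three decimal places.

z = -3.315

p̂ = 71/392 = 0.181122.
Standard error under H₀: √(0.254×0.746/392) = 0.021986.
z = (0.181122 − 0.254)/0.021986 = -0.072878/0.021986 = -3.315.
p-value = P(Z > -3.315) ≈ 0.9995.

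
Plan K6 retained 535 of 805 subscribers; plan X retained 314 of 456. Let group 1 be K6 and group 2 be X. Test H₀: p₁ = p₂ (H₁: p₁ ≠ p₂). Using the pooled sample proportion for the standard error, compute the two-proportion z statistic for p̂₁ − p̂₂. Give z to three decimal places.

p̂₁ = 535/805 = 0.66460, p̂₂ = 314/456 = 0.68860.
Pooled p̂ = (535+314)/(805+456) = 849/1261 = 0.67328.
SE = √(0.219976 × 0.00343522) = 0.02749.
z = (0.66460 − 0.68860)/0.02749 = -0.02400/0.02749 = -0.873.
p-value = 2·P(Z > 0.873) ≈ 0.3826.

z = -0.873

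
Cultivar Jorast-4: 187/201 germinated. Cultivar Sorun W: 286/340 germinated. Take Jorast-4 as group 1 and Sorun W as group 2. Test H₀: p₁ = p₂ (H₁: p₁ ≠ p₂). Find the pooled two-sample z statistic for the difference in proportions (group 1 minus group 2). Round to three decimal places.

p̂₁ = 187/201 ≈ 0.93035, p̂₂ = 286/340 ≈ 0.84118.
Pooled p̂ = (187+286)/(201+340) = 473/541 = 0.87431.
SE = √(p̂(1−p̂)(1/n₁+1/n₂)) = √(0.87431·0.12569·0.0079163) = √(0.000869957) = 0.02950.
z = (0.93035 − 0.84118)/0.02950 = 0.08917/0.02950 = 3.023.

z = 3.023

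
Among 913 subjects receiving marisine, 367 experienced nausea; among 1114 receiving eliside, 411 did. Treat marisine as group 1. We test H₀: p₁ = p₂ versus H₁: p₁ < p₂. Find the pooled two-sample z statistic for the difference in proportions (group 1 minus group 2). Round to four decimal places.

z = 1.5214

p̂₁ = 367/913 = 0.4019715, p̂₂ = 411/1114 = 0.3689408.
Pooled p̂ = (367+411)/(913+1114) = 778/2027 = 0.3838185.
SE = √(0.236502 × 0.00199296) = 0.0217103.
z = (0.4019715 − 0.3689408)/0.0217103 = 0.0330307/0.0217103 = 1.5214.
p-value = P(Z < 1.521) ≈ 0.9359.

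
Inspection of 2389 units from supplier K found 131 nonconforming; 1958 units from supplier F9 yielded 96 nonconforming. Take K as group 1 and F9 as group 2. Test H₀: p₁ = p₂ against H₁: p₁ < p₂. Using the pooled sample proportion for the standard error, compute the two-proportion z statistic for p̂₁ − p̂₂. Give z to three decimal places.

p̂₁ = 131/2389 = 0.054835, p̂₂ = 96/1958 = 0.049030.
Pooled p̂ = (131+96)/(2389+1958) = 227/4347 = 0.052220.
SE = √(p̂(1−p̂)(1/n₁+1/n₂)) = √(0.052220·0.947780·0.00092931) = √(4.59944e-05) = 0.006782.
z = (0.054835 − 0.049030)/0.006782 = 0.005805/0.006782 = 0.856.
p-value = P(Z < 0.856) ≈ 0.8040.

z = 0.856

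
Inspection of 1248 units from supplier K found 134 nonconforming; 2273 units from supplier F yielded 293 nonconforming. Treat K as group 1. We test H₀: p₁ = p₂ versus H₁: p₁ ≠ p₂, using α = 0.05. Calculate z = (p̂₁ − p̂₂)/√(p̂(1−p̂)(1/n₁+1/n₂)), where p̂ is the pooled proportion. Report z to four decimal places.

z = -1.8723

p̂₁ = 134/1248 = 0.107372, p̂₂ = 293/2273 = 0.128905.
Pooled p̂ = (134+293)/(1248+2273) = 427/3521 = 0.121272.
SE = √(0.106565 × 0.00124123) = 0.011501.
z = (0.107372 − 0.128905)/0.011501 = -0.021533/0.011501 = -1.8723.
p-value = 2·P(Z > 1.872) ≈ 0.0612; since p > α = 0.05, fail to reject H₀.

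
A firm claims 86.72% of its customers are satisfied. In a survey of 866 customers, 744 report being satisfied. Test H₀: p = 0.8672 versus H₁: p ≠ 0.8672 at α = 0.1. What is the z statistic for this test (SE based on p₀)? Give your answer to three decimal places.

z = -0.700

p̂ = 744/866 ≈ 0.859122.
Under H₀, SE = √(0.8672·0.1328/866) = √(0.000132984) = 0.011532.
z = (0.859122 − 0.8672)/0.011532 = -0.008078/0.011532 = -0.700.
p-value = 2·P(Z > 0.700) ≈ 0.4836; since p > α = 0.1, fail to reject H₀.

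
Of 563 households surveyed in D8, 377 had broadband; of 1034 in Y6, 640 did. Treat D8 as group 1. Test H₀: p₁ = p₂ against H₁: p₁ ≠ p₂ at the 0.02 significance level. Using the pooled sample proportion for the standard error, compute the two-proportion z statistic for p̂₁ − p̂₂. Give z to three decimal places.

p̂₁ = 377/563 = 0.66963, p̂₂ = 640/1034 = 0.61896.
Pooled p̂ = (377+640)/(563+1034) = 1017/1597 = 0.63682.
SE = √(p̂(1−p̂)(1/n₁+1/n₂)) = √(0.63682·0.36318·0.00274332) = √(0.000634476) = 0.02519.
z = (0.66963 − 0.61896)/0.02519 = 0.05067/0.02519 = 2.012.
Two-sided p-value ≈ 2·Φ(−2.012) = 0.0443, so at α = 0.02 we fail to reject H₀.

z = 2.012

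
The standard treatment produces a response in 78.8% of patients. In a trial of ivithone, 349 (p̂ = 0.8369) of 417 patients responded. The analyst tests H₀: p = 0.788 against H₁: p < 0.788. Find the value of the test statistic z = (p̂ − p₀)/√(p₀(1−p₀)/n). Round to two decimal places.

p̂ = 349/417 ≈ 0.8369.
Under H₀, SE = √(0.788·0.212/417) = √(0.000400614) = 0.0200.
z = (0.8369 − 0.788)/0.0200 = 0.0489/0.0200 = 2.44.

z = 2.44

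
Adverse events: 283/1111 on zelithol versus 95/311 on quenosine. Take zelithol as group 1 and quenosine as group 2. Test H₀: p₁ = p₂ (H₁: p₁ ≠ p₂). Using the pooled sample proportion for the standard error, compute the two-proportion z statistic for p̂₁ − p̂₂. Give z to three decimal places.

p̂₁ = 283/1111 ≈ 0.25473, p̂₂ = 95/311 ≈ 0.30547.
Pooled p̂ = (283+95)/(1111+311) = 378/1422 = 0.26582.
SE = √(0.195161 × 0.00411552) = 0.02834.
z = (0.25473 − 0.30547)/0.02834 = -0.05074/0.02834 = -1.790.
Two-sided p-value ≈ 2·Φ(−1.790) = 0.0734.

z = -1.790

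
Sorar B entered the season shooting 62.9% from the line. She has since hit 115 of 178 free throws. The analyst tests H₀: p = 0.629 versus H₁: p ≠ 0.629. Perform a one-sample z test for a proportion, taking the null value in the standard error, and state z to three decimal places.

z = 0.471

p̂ = 115/178 = 0.64607.
Standard error under H₀: √(0.629×0.371/178) = 0.03621.
z = (0.64607 − 0.629)/0.03621 = 0.01707/0.03621 = 0.471.
p-value = 2·P(Z > 0.471) ≈ 0.6374.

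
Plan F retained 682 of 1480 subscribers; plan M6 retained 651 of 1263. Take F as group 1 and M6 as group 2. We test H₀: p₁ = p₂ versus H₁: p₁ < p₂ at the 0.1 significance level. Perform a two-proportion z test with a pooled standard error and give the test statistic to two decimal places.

p̂₁ = 682/1480 ≈ 0.46081, p̂₂ = 651/1263 ≈ 0.51544.
Pooled p̂ = (682+651)/(1480+1263) = 1333/2743 = 0.48596.
SE = √(0.249803 × 0.00146744) = 0.01915.
z = (0.46081 − 0.51544)/0.01915 = -0.05463/0.01915 = -2.85.
p-value = P(Z < -2.853) ≈ 0.0022; since p < α = 0.1, reject H₀.

z = -2.85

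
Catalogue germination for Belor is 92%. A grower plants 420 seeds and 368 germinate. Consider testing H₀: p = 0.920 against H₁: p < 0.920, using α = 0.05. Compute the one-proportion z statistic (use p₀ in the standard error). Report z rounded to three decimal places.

z = -3.309

p̂ = 368/420 = 0.87619.
Under H₀, SE = √(0.92·0.08/420) = √(0.000175238) = 0.01324.
z = (0.87619 − 0.92)/0.01324 = -0.04381/0.01324 = -3.309.
p-value = P(Z < -3.309) ≈ 0.0005; since p < α = 0.05, reject H₀.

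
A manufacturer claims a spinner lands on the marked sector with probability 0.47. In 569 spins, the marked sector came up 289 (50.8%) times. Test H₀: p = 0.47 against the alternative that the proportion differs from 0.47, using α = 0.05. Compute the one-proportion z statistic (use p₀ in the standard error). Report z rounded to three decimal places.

p̂ = 289/569 ≈ 0.50791.
Standard error under H₀: √(0.47×0.53/569) = 0.02092.
z = (0.50791 − 0.47)/0.02092 = 0.03791/0.02092 = 1.812.
p-value = 2·P(Z > 1.812) ≈ 0.0700; since p > α = 0.05, fail to reject H₀.

z = 1.812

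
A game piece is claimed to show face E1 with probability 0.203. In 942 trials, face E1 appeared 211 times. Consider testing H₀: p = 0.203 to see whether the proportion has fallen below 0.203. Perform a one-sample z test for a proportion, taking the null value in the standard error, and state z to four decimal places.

z = 1.6017

p̂ = 211/942 = 0.2239915.
Under H₀, SE = √(0.203·0.797/942) = √(0.000171753) = 0.0131054.
z = (0.2239915 − 0.203)/0.0131054 = 0.0209915/0.0131054 = 1.6017.
p-value = P(Z < 1.602) ≈ 0.9454.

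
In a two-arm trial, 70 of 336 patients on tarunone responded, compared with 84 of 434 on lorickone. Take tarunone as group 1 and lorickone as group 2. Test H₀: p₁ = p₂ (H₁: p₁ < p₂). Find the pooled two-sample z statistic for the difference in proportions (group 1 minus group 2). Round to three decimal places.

z = 0.509

p̂₁ = 70/336 = 0.208333, p̂₂ = 84/434 = 0.193548.
Pooled p̂ = (70+84)/(336+434) = 154/770 = 0.200000.
SE = √(p̂(1−p̂)(1/n₁+1/n₂)) = √(0.200000·0.800000·0.00528034) = √(0.000844854) = 0.029066.
z = (0.208333 − 0.193548)/0.029066 = 0.014785/0.029066 = 0.509.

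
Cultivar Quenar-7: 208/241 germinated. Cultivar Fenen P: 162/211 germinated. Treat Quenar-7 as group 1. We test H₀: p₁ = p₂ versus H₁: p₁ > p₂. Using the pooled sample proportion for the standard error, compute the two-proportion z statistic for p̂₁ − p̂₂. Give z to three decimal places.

z = 2.623

p̂₁ = 208/241 ≈ 0.86307, p̂₂ = 162/211 ≈ 0.76777.
Pooled p̂ = (208+162)/(241+211) = 370/452 = 0.81858.
SE = √(0.148504 × 0.00888871) = 0.03633.
z = (0.86307 − 0.76777)/0.03633 = 0.09530/0.03633 = 2.623.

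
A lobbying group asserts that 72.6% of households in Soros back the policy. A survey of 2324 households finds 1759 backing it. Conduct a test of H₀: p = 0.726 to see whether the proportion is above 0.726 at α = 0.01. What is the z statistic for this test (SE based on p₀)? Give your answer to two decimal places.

z = 3.34

p̂ = 1759/2324 = 0.75688.
Standard error under H₀: √(0.726×0.274/2324) = 0.00925.
z = (0.75688 − 0.726)/0.00925 = 0.03088/0.00925 = 3.34.
p-value = P(Z > 3.338) ≈ 0.0004, so at α = 0.01 we reject H₀.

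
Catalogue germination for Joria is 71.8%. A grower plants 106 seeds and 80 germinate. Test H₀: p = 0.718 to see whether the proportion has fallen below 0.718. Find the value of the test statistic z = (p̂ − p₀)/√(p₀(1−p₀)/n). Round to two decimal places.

p̂ = 80/106 = 0.7547.
Under H₀, SE = √(0.718·0.282/106) = √(0.00191015) = 0.0437.
z = (0.7547 − 0.718)/0.0437 = 0.0367/0.0437 = 0.84.

z = 0.84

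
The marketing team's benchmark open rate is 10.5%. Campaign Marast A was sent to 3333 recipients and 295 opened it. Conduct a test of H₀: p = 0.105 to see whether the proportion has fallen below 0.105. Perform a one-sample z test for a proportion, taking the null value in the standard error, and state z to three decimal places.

z = -3.106

p̂ = 295/3333 = 0.088509.
Under H₀, SE = √(0.105·0.895/3333) = √(2.81953e-05) = 0.005310.
z = (0.088509 − 0.105)/0.005310 = -0.016491/0.005310 = -3.106.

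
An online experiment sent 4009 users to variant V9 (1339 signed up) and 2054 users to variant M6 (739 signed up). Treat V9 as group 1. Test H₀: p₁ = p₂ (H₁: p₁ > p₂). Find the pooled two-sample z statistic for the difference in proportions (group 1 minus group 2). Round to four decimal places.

z = -2.0023

p̂₁ = 1339/4009 = 0.333999, p̂₂ = 739/2054 = 0.359786.
Pooled p̂ = (1339+739)/(4009+2054) = 2078/6063 = 0.342735.
SE = √(p̂(1−p̂)(1/n₁+1/n₂)) = √(0.342735·0.657265·0.000736294) = √(0.000165863) = 0.012879.
z = (0.333999 − 0.359786)/0.012879 = -0.025787/0.012879 = -2.0023.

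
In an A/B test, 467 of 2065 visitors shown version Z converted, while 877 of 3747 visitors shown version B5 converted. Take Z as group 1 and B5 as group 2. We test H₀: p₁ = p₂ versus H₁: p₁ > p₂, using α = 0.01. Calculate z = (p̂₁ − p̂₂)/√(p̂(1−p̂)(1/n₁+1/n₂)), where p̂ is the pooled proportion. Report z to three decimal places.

z = -0.684

p̂₁ = 467/2065 ≈ 0.226150, p̂₂ = 877/3747 ≈ 0.234054.
Pooled p̂ = (467+877)/(2065+3747) = 1344/5812 = 0.231246.
SE = √(0.177771 × 0.000751142) = 0.011556.
z = (0.226150 − 0.234054)/0.011556 = -0.007904/0.011556 = -0.684.
p-value = P(Z > -0.684) ≈ 0.7530; since p > α = 0.01, fail to reject H₀.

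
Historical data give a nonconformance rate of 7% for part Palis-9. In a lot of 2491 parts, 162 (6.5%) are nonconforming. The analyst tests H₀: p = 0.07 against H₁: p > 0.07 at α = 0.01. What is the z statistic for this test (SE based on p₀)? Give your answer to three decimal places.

z = -0.971

p̂ = 162/2491 ≈ 0.065034.
Under H₀, SE = √(0.07·0.93/2491) = √(2.61341e-05) = 0.005112.
z = (0.065034 − 0.07)/0.005112 = -0.004966/0.005112 = -0.971.
p-value = P(Z > -0.971) ≈ 0.8343. With α = 0.01, fail to reject H₀.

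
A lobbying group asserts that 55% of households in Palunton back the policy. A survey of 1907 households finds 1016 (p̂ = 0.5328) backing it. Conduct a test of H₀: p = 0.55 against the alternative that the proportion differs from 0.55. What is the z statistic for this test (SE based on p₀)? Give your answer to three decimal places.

p̂ = 1016/1907 ≈ 0.532774.
Standard error under H₀: √(0.55×0.45/1907) = 0.011392.
z = (0.532774 − 0.55)/0.011392 = -0.017226/0.011392 = -1.512.

z = -1.512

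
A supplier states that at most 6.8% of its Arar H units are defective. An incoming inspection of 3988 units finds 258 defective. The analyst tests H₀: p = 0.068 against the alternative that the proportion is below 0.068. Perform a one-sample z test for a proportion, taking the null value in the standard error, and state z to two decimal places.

p̂ = 258/3988 = 0.06469.
Under H₀, SE = √(0.068·0.932/3988) = √(1.58917e-05) = 0.00399.
z = (0.06469 − 0.068)/0.00399 = -0.00331/0.00399 = -0.83.

z = -0.83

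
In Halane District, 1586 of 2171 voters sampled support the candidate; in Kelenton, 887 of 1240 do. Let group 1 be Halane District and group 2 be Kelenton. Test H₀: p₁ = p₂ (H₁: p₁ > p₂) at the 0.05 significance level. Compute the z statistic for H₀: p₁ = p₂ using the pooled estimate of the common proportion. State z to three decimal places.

z = 0.957

p̂₁ = 1586/2171 = 0.730539, p̂₂ = 887/1240 = 0.715323.
Pooled p̂ = (1586+887)/(2171+1240) = 2473/3411 = 0.725007.
SE = √(p̂(1−p̂)(1/n₁+1/n₂)) = √(0.725007·0.274993·0.00126707) = √(0.000252618) = 0.015894.
z = (0.730539 − 0.715323)/0.015894 = 0.015216/0.015894 = 0.957.
p-value = P(Z > 0.957) ≈ 0.1692; since p > α = 0.05, fail to reject H₀.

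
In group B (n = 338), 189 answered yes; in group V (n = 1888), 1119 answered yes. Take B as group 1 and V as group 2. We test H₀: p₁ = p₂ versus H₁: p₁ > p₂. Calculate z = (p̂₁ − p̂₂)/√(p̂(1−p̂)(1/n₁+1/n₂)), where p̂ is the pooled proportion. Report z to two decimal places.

p̂₁ = 189/338 ≈ 0.5592, p̂₂ = 1119/1888 ≈ 0.5927.
Pooled p̂ = (189+1119)/(338+1888) = 1308/2226 = 0.5876.
SE = √(p̂(1−p̂)(1/n₁+1/n₂)) = √(0.5876·0.4124·0.00348824) = √(0.000845292) = 0.0291.
z = (0.5592 − 0.5927)/0.0291 = -0.0335/0.0291 = -1.15.

z = -1.15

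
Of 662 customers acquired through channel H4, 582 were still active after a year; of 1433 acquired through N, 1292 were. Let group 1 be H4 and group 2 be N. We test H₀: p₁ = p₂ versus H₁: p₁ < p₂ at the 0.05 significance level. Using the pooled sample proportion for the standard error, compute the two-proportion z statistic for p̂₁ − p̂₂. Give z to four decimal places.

p̂₁ = 582/662 ≈ 0.879154, p̂₂ = 1292/1433 ≈ 0.901605.
Pooled p̂ = (582+1292)/(662+1433) = 1874/2095 = 0.894511.
SE = √(p̂(1−p̂)(1/n₁+1/n₂)) = √(0.894511·0.105489·0.00220841) = √(0.000208388) = 0.014436.
z = (0.879154 − 0.901605)/0.014436 = -0.022451/0.014436 = -1.5552.
p-value = P(Z < -1.555) ≈ 0.0599; since p > α = 0.05, fail to reject H₀.

z = -1.5552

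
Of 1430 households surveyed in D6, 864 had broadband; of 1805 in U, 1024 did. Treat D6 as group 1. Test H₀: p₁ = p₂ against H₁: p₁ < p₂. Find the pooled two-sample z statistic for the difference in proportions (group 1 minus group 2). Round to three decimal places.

p̂₁ = 864/1430 = 0.604196, p̂₂ = 1024/1805 = 0.567313.
Pooled p̂ = (864+1024)/(1430+1805) = 1888/3235 = 0.583617.
SE = √(p̂(1−p̂)(1/n₁+1/n₂)) = √(0.583617·0.416383·0.00125332) = √(0.000304566) = 0.017452.
z = (0.604196 − 0.567313)/0.017452 = 0.036883/0.017452 = 2.113.
p-value = P(Z < 2.113) ≈ 0.9827.

z = 2.113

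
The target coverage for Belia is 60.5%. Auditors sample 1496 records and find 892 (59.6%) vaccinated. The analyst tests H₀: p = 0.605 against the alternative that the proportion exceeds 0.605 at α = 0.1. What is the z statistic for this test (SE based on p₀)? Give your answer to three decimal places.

p̂ = 892/1496 = 0.596257.
Under H₀, SE = √(0.605·0.395/1496) = √(0.000159743) = 0.012639.
z = (0.596257 − 0.605)/0.012639 = -0.008743/0.012639 = -0.692.
p-value = P(Z > -0.692) ≈ 0.7555. With α = 0.1, fail to reject H₀.

z = -0.692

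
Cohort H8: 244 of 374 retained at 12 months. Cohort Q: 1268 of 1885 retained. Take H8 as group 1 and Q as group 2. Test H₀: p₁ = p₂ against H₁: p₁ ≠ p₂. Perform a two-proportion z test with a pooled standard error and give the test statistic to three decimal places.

z = -0.761

p̂₁ = 244/374 ≈ 0.65241, p̂₂ = 1268/1885 ≈ 0.67268.
Pooled p̂ = (244+1268)/(374+1885) = 1512/2259 = 0.66932.
SE = √(0.22133 × 0.0032043) = 0.02663.
z = (0.65241 − 0.67268)/0.02663 = -0.02027/0.02663 = -0.761.
p-value = 2·P(Z > 0.761) ≈ 0.4465.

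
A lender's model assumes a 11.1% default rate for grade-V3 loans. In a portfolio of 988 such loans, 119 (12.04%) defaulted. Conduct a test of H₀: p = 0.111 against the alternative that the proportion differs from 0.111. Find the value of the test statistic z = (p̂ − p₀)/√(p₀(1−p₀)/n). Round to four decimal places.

z = 0.9451

p̂ = 119/988 = 0.120445.
Under H₀, SE = √(0.111·0.889/988) = √(9.98775e-05) = 0.009994.
z = (0.120445 − 0.111)/0.009994 = 0.009445/0.009994 = 0.9451.
p-value = 2·P(Z > 0.945) ≈ 0.3446.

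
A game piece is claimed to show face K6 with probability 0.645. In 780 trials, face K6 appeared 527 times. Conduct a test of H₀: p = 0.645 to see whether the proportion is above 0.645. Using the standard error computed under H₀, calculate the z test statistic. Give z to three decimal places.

p̂ = 527/780 = 0.675641.
SE = √(p₀(1−p₀)/n) = √(0.22897/780) = 0.017134.
z = (0.675641 − 0.645)/0.017134 = 0.030641/0.017134 = 1.788.

z = 1.788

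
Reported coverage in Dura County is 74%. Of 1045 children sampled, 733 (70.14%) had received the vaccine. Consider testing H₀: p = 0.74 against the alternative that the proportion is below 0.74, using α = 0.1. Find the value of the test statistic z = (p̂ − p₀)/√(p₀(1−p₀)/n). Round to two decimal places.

z = -2.84

p̂ = 733/1045 = 0.7014.
Standard error under H₀: √(0.74×0.26/1045) = 0.0136.
z = (0.7014 − 0.74)/0.0136 = -0.0386/0.0136 = -2.84.
p-value = P(Z < -2.842) ≈ 0.0022, so at α = 0.1 we reject H₀.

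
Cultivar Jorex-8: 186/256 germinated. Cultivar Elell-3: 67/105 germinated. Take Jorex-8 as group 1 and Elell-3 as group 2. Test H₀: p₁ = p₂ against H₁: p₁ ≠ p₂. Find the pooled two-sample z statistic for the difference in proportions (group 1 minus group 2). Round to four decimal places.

z = 1.6672

p̂₁ = 186/256 ≈ 0.726562, p̂₂ = 67/105 ≈ 0.638095.
Pooled p̂ = (186+67)/(256+105) = 253/361 = 0.700831.
SE = √(p̂(1−p̂)(1/n₁+1/n₂)) = √(0.700831·0.299169·0.0134301) = √(0.00281584) = 0.053064.
z = (0.726562 − 0.638095)/0.053064 = 0.088467/0.053064 = 1.6672.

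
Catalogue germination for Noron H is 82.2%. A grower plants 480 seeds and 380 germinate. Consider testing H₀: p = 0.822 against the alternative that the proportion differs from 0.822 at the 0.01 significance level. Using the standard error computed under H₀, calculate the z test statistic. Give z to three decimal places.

z = -1.737

p̂ = 380/480 = 0.79167.
Standard error under H₀: √(0.822×0.178/480) = 0.01746.
z = (0.79167 − 0.822)/0.01746 = -0.03033/0.01746 = -1.737.
p-value = 2·P(Z > 1.737) ≈ 0.0823; since p > α = 0.01, fail to reject H₀.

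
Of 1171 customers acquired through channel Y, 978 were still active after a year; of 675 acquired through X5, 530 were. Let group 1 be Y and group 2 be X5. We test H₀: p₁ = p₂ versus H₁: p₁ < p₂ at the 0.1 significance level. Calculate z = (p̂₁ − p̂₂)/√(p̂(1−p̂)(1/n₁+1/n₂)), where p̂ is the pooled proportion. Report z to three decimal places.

z = 2.675

p̂₁ = 978/1171 ≈ 0.83518, p̂₂ = 530/675 ≈ 0.78519.
Pooled p̂ = (978+530)/(1171+675) = 1508/1846 = 0.81690.
SE = √(0.149573 × 0.00233545) = 0.01869.
z = (0.83518 − 0.78519)/0.01869 = 0.04999/0.01869 = 2.675.
p-value = P(Z < 2.675) ≈ 0.9963. With α = 0.1, fail to reject H₀.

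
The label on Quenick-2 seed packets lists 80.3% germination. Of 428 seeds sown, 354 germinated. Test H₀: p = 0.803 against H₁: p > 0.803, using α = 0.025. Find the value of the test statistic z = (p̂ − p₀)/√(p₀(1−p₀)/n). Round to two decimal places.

z = 1.25

p̂ = 354/428 = 0.82710.
Standard error under H₀: √(0.803×0.197/428) = 0.01923.
z = (0.82710 − 0.803)/0.01923 = 0.02410/0.01923 = 1.25.
p-value = P(Z > 1.254) ≈ 0.1050. With α = 0.025, fail to reject H₀.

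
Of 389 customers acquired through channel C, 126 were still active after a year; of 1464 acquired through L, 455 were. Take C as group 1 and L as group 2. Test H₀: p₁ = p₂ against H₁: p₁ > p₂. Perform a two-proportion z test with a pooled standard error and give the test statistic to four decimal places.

z = 0.4956

p̂₁ = 126/389 ≈ 0.323907, p̂₂ = 455/1464 ≈ 0.310792.
Pooled p̂ = (126+455)/(389+1464) = 581/1853 = 0.313546.
SE = √(0.215235 × 0.00325375) = 0.026464.
z = (0.323907 − 0.310792)/0.026464 = 0.013115/0.026464 = 0.4956.
p-value = P(Z > 0.496) ≈ 0.3101.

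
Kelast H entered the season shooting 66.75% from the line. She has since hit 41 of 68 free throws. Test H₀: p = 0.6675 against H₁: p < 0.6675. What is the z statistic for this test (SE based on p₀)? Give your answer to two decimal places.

p̂ = 41/68 = 0.6029.
SE = √(p₀(1−p₀)/n) = √(0.22194/68) = 0.0571.
z = (0.6029 − 0.6675)/0.0571 = -0.0646/0.0571 = -1.13.

z = -1.13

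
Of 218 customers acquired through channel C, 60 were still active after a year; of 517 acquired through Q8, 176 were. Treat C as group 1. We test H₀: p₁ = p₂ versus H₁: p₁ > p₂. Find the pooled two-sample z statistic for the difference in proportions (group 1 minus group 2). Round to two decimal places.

z = -1.73

p̂₁ = 60/218 = 0.2752, p̂₂ = 176/517 = 0.3404.
Pooled p̂ = (60+176)/(218+517) = 236/735 = 0.3211.
SE = √(p̂(1−p̂)(1/n₁+1/n₂)) = √(0.3211·0.6789·0.00652139) = √(0.0014216) = 0.0377.
z = (0.2752 − 0.3404)/0.0377 = -0.0652/0.0377 = -1.73.
p-value = P(Z > -1.729) ≈ 0.9581.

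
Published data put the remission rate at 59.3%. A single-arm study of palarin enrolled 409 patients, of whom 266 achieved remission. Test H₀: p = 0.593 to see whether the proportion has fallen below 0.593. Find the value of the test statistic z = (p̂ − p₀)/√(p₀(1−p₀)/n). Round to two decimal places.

z = 2.36

p̂ = 266/409 ≈ 0.6504.
Under H₀, SE = √(0.593·0.407/409) = √(0.0005901) = 0.0243.
z = (0.6504 − 0.593)/0.0243 = 0.0574/0.0243 = 2.36.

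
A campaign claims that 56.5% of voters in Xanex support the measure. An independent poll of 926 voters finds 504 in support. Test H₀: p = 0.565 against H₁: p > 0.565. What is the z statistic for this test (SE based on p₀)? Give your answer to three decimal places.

p̂ = 504/926 ≈ 0.54428.
Standard error under H₀: √(0.565×0.435/926) = 0.01629.
z = (0.54428 − 0.565)/0.01629 = -0.02072/0.01629 = -1.272.
p-value = P(Z > -1.272) ≈ 0.8983.

z = -1.272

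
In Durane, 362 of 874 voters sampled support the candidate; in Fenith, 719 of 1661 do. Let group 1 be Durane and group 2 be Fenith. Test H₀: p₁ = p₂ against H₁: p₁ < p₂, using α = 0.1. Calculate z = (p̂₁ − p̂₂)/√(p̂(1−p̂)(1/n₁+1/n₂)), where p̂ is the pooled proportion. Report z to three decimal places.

z = -0.904

p̂₁ = 362/874 = 0.41419, p̂₂ = 719/1661 = 0.43287.
Pooled p̂ = (362+719)/(874+1661) = 1081/2535 = 0.42643.
SE = √(p̂(1−p̂)(1/n₁+1/n₂)) = √(0.42643·0.57357·0.00174621) = √(0.000427101) = 0.02067.
z = (0.41419 − 0.43287)/0.02067 = -0.01868/0.02067 = -0.904.
p-value = P(Z < -0.904) ≈ 0.1830, so at α = 0.1 we fail to reject H₀.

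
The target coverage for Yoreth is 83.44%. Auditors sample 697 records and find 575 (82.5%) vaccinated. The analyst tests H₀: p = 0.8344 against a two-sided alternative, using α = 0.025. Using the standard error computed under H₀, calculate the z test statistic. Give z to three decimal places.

p̂ = 575/697 ≈ 0.82496.
Standard error under H₀: √(0.8344×0.1656/697) = 0.01408.
z = (0.82496 − 0.8344)/0.01408 = -0.00944/0.01408 = -0.670.
Two-sided p-value ≈ 2·Φ(−0.670) = 0.5028; since p > α = 0.025, fail to reject H₀.

z = -0.670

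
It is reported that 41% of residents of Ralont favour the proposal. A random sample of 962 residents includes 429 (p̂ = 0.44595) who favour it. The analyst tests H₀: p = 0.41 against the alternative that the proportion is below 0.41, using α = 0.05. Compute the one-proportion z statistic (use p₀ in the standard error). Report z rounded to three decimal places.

z = 2.267

p̂ = 429/962 ≈ 0.44595.
Under H₀, SE = √(0.41·0.59/962) = √(0.000251455) = 0.01586.
z = (0.44595 − 0.41)/0.01586 = 0.03595/0.01586 = 2.267.
p-value = P(Z < 2.267) ≈ 0.9883; since p > α = 0.05, fail to reject H₀.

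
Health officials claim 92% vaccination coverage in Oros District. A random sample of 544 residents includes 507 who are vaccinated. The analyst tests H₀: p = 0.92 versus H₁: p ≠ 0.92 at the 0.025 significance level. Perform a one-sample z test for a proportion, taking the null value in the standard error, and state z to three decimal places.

z = 1.030

p̂ = 507/544 ≈ 0.931985.
Under H₀, SE = √(0.92·0.08/544) = √(0.000135294) = 0.011632.
z = (0.931985 − 0.92)/0.011632 = 0.011985/0.011632 = 1.030.
p-value = 2·P(Z > 1.030) ≈ 0.3028, so at α = 0.025 we fail to reject H₀.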